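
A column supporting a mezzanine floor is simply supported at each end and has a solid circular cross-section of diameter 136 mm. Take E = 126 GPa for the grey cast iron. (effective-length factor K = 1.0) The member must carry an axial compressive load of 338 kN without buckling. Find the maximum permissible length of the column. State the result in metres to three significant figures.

I = πd⁴/64 = π×136⁴/64 = 1.679×10^7 mm⁴
I = 1.679×10^-5 m⁴
At the buckling limit P_cr = P = 3.380×10^5 N
From P_cr = π²EI/(K·L)²:  L = (1/K)·√(π²EI/P_cr) = (1/1)·√(π²×1.26×10^11×1.679×10^-5/3.380×10^5)
L = 7.86 m

L_max ≈ 7.86 m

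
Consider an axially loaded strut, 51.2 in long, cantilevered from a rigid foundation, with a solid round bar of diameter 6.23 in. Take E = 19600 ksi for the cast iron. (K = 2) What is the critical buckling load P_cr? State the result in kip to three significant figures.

I = πd⁴/64 = π×6.23⁴/64 = 73.95 in⁴
Effective length L_e = K·L = 2 × 51.2 = 102.4 in
P_cr = π²EI / L_e² = π² × 19600×10³ × 73.95 / 102.4² = 1.364×10^6 lb

P_cr ≈ 1360 kip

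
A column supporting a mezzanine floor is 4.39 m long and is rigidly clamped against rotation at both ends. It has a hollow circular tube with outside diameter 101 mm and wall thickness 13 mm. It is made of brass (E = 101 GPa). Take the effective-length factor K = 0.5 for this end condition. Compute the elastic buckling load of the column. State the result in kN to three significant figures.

P_cr ≈ 735 kN

Inner diameter d_i = 101 − 2×13 = 75.00 mm
I = π(d_o⁴ − d_i⁴)/64 = π(101⁴ − 75.00⁴)/64 = 3.555×10^6 mm⁴
I = 3.555×10^6 mm⁴ = 3.555×10^-6 m⁴
Effective length L_e = K·L = 0.5 × 4.39 = 2.195 m
P_cr = π²EI / L_e² = π² × 101×10⁹ × 3.555×10^-6 / 2.195² = 7.355×10^5 N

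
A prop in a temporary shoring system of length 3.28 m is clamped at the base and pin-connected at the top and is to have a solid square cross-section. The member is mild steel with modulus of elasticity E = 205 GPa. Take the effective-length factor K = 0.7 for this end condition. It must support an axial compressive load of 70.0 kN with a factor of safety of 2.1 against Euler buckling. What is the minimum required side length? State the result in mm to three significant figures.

a ≈ 46.3 mm

Required P_cr = n·P = 2.1 × 70.0 = 147.0 kN
L_e = K·L = 0.7 × 3.28 = 2.296 m
Required I = P_cr·L_e²/(π²E) = 1.470×10^5 × 2.296² / (π² × 2.05×10^11) = 3.830×10^-7 m⁴
I_req = 3.830×10^5 mm⁴
Solid square: I = a⁴/12  ⇒  a = (12I)^(1/4) = (12×3.830×10^5)^(1/4) = 46.3 mm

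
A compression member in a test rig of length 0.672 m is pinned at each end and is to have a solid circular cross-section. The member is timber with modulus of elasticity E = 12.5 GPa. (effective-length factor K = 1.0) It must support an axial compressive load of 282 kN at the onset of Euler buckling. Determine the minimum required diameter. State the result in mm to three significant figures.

L_e = K·L = 1 × 0.672 = 0.6720 m
Required I = P_cr·L_e²/(π²E) = 2.820×10^5 × 0.6720² / (π² × 1.25×10^10) = 1.032×10^-6 m⁴
I_req = 1.032×10^6 mm⁴
Solid circle: I = πd⁴/64  ⇒  d = (64I/π)^(1/4) = (64×1.032×10^6/π)^(1/4) = 67.7 mm

d ≈ 67.7 mm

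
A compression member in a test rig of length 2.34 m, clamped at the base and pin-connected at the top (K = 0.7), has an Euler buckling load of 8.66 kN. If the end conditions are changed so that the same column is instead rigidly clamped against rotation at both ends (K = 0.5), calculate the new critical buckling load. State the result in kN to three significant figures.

P_cr ≈ 17.0 kN

P_cr ∝ 1/K², so P_cr,new = P_cr,old × (K_old/K_new)² = 8.66 × (0.7/0.5)²
= 8.66 × 1.960 = 17.0 kN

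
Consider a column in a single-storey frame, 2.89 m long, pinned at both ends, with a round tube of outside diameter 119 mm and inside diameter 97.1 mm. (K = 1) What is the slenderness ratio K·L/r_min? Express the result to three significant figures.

d_o = 119 mm, d_i = 97.1 mm
I = π(d_o⁴ − d_i⁴)/64 = π(119⁴ − 97.10⁴)/64 = 5.480×10^6 mm⁴
A = 3.717×10^3 mm²;  r_min = √(I/A) = √(5.480×10^6/3.717×10^3) = 38.40 mm
L_e = K·L = 1 × 2.89 m = 2.890 m = 2890.0 mm
λ = L_e / r_min = 2890.0 / 38.40 = 75.3

λ ≈ 75.3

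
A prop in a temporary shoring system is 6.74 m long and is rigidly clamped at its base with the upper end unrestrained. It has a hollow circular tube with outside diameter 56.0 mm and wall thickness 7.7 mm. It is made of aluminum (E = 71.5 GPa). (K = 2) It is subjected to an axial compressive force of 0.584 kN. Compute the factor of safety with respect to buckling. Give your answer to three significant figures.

Inner diameter d_i = 56.0 − 2×7.7 = 40.60 mm
I = π(d_o⁴ − d_i⁴)/64 = π(56.0⁴ − 40.60⁴)/64 = 3.494×10^5 mm⁴
I = 3.494×10^5 mm⁴ = 3.494×10^-7 m⁴
Effective length L_e = K·L = 2 × 6.74 = 13.48 m
P_cr = π²EI / L_e² = π² × 71.5×10⁹ × 3.494×10^-7 / 13.48² = 1.357×10^3 N
Factor of safety n = P_cr / P = 1.3568 / 0.584 = 2.32

n ≈ 2.32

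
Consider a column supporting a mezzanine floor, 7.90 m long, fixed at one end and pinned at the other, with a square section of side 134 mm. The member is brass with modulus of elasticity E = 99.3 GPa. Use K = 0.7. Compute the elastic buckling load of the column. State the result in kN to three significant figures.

I = a⁴/12 = 134⁴/12 = 2.687×10^7 mm⁴
I = 2.687×10^7 mm⁴ = 2.687×10^-5 m⁴
Effective length L_e = K·L = 0.7 × 7.90 = 5.530 m
P_cr = π²EI / L_e² = π² × 99.3×10⁹ × 2.687×10^-5 / 5.530² = 8.611×10^5 N

P_cr ≈ 861 kN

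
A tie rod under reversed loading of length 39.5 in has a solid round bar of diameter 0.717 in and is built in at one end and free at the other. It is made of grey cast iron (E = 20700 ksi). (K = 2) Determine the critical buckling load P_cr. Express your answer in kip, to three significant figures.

P_cr ≈ 0.425 kip

I = πd⁴/64 = π×0.717⁴/64 = 1.297×10^-2 in⁴
Effective length L_e = K·L = 2 × 39.5 = 79.00 in
P_cr = π²EI / L_e² = π² × 20700×10³ × 1.297×10^-2 / 79.00² = 424.7 lb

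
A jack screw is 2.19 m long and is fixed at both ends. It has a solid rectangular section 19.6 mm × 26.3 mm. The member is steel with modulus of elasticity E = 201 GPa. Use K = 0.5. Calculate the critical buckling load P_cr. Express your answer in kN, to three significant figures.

P_cr ≈ 27.3 kN

Buckling occurs about the weak axis: I_min = h·b³/12 with b = 19.6 mm (the shorter side).
I_min = 26.3×19.6³/12 = 1.650×10^4 mm⁴
I = 1.650×10^4 mm⁴ = 1.650×10^-8 m⁴
Effective length L_e = K·L = 0.5 × 2.19 = 1.095 m
P_cr = π²EI / L_e² = π² × 201×10⁹ × 1.650×10^-8 / 1.095² = 2.730×10^4 N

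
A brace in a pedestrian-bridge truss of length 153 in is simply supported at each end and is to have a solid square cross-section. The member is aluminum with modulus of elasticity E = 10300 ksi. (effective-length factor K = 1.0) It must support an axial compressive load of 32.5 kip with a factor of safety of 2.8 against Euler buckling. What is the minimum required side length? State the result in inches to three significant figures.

a ≈ 3.98 in

Required P_cr = n·P = 2.8 × 32.5 = 91.00 kip
L_e = K·L = 1 × 153 = 153.0 in
Required I = P_cr·L_e²/(π²E) = 9.100×10^4 × 153.0² / (π² × 1.03×10^7) = 20.95 in⁴
Solid square: I = a⁴/12  ⇒  a = (12I)^(1/4) = (12×20.95)^(1/4) = 3.98 in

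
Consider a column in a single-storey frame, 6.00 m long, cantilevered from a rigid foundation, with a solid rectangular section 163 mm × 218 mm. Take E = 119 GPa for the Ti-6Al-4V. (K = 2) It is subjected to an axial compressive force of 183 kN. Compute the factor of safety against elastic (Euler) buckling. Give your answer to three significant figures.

Buckling occurs about the weak axis: I_min = h·b³/12 with b = 163 mm (the shorter side).
I_min = 218×163³/12 = 7.868×10^7 mm⁴
I = 7.868×10^7 mm⁴ = 7.868×10^-5 m⁴
Effective length L_e = K·L = 2 × 6.00 = 12.00 m
P_cr = π²EI / L_e² = π² × 119×10⁹ × 7.868×10^-5 / 12.00² = 6.417×10^5 N
Factor of safety n = P_cr / P = 641.69 / 183 = 3.51

n ≈ 3.51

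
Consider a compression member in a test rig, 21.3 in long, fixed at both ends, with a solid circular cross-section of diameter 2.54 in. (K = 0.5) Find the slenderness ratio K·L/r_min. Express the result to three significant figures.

For a solid circle r = d/4 = 2.54/4 = 0.6350 in
L_e = K·L = 0.5 × 21.3 = 10.65 in
λ = L_e / r_min = 10.650 / 0.6350 = 16.8

λ ≈ 16.8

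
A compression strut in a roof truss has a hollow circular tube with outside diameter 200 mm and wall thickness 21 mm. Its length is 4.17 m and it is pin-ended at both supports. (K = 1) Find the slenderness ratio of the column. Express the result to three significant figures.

λ ≈ 65.4

Inner diameter d_i = 200 − 2×21 = 158.0 mm
I = π(d_o⁴ − d_i⁴)/64 = π(200⁴ − 158.0⁴)/64 = 4.795×10^7 mm⁴
A = 1.181×10^4 mm²;  r_min = √(I/A) = √(4.795×10^7/1.181×10^4) = 63.72 mm
L_e = K·L = 1 × 4.17 m = 4.170 m = 4170.0 mm
λ = L_e / r_min = 4170.0 / 63.72 = 65.4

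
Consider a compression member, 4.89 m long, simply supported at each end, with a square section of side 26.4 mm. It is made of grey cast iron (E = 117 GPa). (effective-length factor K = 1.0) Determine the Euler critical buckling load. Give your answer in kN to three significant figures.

I = a⁴/12 = 26.4⁴/12 = 4.048×10^4 mm⁴
I = 4.048×10^4 mm⁴ = 4.048×10^-8 m⁴
Effective length L_e = K·L = 1 × 4.89 = 4.890 m
P_cr = π²EI / L_e² = π² × 117×10⁹ × 4.048×10^-8 / 4.890² = 1.955×10^3 N

P_cr ≈ 1.95 kN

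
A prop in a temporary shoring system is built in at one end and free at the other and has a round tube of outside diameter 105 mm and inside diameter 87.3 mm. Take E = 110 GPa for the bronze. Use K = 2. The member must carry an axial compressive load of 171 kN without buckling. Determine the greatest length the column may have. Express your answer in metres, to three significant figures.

d_o = 105 mm, d_i = 87.3 mm
I = π(d_o⁴ − d_i⁴)/64 = π(105⁴ − 87.30⁴)/64 = 3.115×10^6 mm⁴
I = 3.115×10^-6 m⁴
At the buckling limit P_cr = P = 1.710×10^5 N
From P_cr = π²EI/(K·L)²:  L = (1/K)·√(π²EI/P_cr) = (1/2)·√(π²×1.10×10^11×3.115×10^-6/1.710×10^5)
L = 2.22 m

L_max ≈ 2.22 m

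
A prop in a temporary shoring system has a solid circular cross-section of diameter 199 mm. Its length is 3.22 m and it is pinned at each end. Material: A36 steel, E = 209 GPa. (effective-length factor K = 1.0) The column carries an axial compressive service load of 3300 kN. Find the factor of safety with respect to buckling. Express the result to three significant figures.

n ≈ 4.64

I = πd⁴/64 = π×199⁴/64 = 7.698×10^7 mm⁴
I = 7.698×10^7 mm⁴ = 7.698×10^-5 m⁴
Effective length L_e = K·L = 1 × 3.22 = 3.220 m
P_cr = π²EI / L_e² = π² × 209×10⁹ × 7.698×10^-5 / 3.220² = 1.531×10^7 N
Factor of safety n = P_cr / P = 15315 / 3300 = 4.64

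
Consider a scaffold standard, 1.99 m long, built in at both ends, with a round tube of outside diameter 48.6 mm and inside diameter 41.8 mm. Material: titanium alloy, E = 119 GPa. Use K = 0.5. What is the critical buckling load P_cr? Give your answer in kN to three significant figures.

P_cr ≈ 147 kN

d_o = 48.6 mm, d_i = 41.8 mm
I = π(d_o⁴ − d_i⁴)/64 = π(48.6⁴ − 41.80⁴)/64 = 1.240×10^5 mm⁴
I = 1.240×10^5 mm⁴ = 1.240×10^-7 m⁴
Effective length L_e = K·L = 0.5 × 1.99 = 0.9950 m
P_cr = π²EI / L_e² = π² × 119×10⁹ × 1.240×10^-7 / 0.9950² = 1.471×10^5 N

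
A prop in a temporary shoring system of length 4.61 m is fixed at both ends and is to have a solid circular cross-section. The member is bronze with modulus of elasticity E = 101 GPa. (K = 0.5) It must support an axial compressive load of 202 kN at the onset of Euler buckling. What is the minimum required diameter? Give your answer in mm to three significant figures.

d ≈ 68.4 mm

L_e = K·L = 0.5 × 4.61 = 2.305 m
Required I = P_cr·L_e²/(π²E) = 2.020×10^5 × 2.305² / (π² × 1.01×10^11) = 1.077×10^-6 m⁴
I_req = 1.077×10^6 mm⁴
Solid circle: I = πd⁴/64  ⇒  d = (64I/π)^(1/4) = (64×1.077×10^6/π)^(1/4) = 68.4 mm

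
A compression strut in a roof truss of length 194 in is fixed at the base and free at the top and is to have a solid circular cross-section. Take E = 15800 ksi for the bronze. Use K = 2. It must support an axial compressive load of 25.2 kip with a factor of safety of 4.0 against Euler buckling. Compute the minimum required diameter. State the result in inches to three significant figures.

d ≈ 6.67 in

Required P_cr = n·P = 4.0 × 25.2 = 100.8 kip
L_e = K·L = 2 × 194 = 388.0 in
Required I = P_cr·L_e²/(π²E) = 1.008×10^5 × 388.0² / (π² × 1.58×10^7) = 97.31 in⁴
Solid circle: I = πd⁴/64  ⇒  d = (64I/π)^(1/4) = (64×97.31/π)^(1/4) = 6.67 in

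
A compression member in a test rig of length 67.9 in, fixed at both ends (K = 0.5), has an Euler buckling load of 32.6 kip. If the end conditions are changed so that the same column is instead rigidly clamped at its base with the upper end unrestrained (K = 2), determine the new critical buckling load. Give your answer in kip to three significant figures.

P_cr ≈ 2.04 kip

P_cr ∝ 1/K², so P_cr,new = P_cr,old × (K_old/K_new)² = 32.6 × (0.5/2)²
= 32.6 × 0.06250 = 2.04 kip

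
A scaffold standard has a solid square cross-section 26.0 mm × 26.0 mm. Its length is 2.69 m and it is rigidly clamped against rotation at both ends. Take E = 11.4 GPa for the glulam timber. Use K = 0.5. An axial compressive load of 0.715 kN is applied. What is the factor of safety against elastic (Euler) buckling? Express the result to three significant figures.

I = a⁴/12 = 26.0⁴/12 = 3.808×10^4 mm⁴
I = 3.808×10^4 mm⁴ = 3.808×10^-8 m⁴
Effective length L_e = K·L = 0.5 × 2.69 = 1.345 m
P_cr = π²EI / L_e² = π² × 11.4×10⁹ × 3.808×10^-8 / 1.345² = 2.368×10^3 N
Factor of safety n = P_cr / P = 2.3685 / 0.715 = 3.31

n ≈ 3.31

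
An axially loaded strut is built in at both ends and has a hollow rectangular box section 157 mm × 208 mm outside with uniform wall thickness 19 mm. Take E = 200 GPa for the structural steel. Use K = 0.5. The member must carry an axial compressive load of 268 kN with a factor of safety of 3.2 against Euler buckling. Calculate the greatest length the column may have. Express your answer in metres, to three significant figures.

L_max ≈ 19.9 m

Inner dimensions: h_i = 208 − 2×19 = 170.0 mm, b_i = 157 − 2×19 = 119.0 mm
Weak-axis I_min = (h_o·b_o³ − h_i·b_i³)/12 with b_o = 157, b_i = 119.0 mm (shorter outer/inner sides).
I_min = (208×157³ − 170.0×119.0³)/12 = 4.321×10^7 mm⁴
I = 4.321×10^-5 m⁴
Required critical load P_cr = n·P = 3.2 × 268 = 857.6 kN = 8.576×10^5 N
From P_cr = π²EI/(K·L)²:  L = (1/K)·√(π²EI/P_cr) = (1/0.5)·√(π²×2.00×10^11×4.321×10^-5/8.576×10^5)
L = 19.9 m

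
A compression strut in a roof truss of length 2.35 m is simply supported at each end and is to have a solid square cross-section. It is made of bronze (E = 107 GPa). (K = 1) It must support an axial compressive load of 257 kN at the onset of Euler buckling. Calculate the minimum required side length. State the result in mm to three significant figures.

L_e = K·L = 1 × 2.35 = 2.350 m
Required I = P_cr·L_e²/(π²E) = 2.570×10^5 × 2.350² / (π² × 1.07×10^11) = 1.344×10^-6 m⁴
I_req = 1.344×10^6 mm⁴
Solid square: I = a⁴/12  ⇒  a = (12I)^(1/4) = (12×1.344×10^6)^(1/4) = 63.4 mm

a ≈ 63.4 mm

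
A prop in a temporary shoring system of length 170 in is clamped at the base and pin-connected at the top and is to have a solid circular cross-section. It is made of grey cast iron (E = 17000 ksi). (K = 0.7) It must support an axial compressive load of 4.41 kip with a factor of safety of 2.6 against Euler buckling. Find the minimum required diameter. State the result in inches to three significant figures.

d ≈ 2.11 in

Required P_cr = n·P = 2.6 × 4.41 = 11.47 kip
L_e = K·L = 0.7 × 170 = 119.0 in
Required I = P_cr·L_e²/(π²E) = 1.147×10^4 × 119.0² / (π² × 1.70×10^7) = 0.9677 in⁴
Solid circle: I = πd⁴/64  ⇒  d = (64I/π)^(1/4) = (64×0.9677/π)^(1/4) = 2.11 in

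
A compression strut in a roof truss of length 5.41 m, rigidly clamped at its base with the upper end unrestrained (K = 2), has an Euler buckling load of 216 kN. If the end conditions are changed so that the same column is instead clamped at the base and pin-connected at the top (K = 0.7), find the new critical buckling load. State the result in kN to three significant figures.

P_cr ≈ 1760 kN

P_cr ∝ 1/K², so P_cr,new = P_cr,old × (K_old/K_new)² = 216 × (2/0.7)²
= 216 × 8.163 = 1760 kN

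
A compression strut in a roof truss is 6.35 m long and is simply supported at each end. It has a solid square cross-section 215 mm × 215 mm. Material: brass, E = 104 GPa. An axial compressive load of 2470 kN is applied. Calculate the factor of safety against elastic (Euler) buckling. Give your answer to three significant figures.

I = a⁴/12 = 215⁴/12 = 1.781×10^8 mm⁴
I = 1.781×10^8 mm⁴ = 1.781×10^-4 m⁴
Effective length L_e = K·L = 1 × 6.35 = 6.350 m
P_cr = π²EI / L_e² = π² × 104×10⁹ × 1.781×10^-4 / 6.350² = 4.533×10^6 N
Factor of safety n = P_cr / P = 4532.7 / 2470 = 1.84

n ≈ 1.84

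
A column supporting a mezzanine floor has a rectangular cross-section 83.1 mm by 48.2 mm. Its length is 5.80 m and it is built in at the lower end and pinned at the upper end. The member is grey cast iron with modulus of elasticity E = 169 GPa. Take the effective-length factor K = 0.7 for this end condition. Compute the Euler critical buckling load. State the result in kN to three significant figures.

Buckling occurs about the weak axis: I_min = h·b³/12 with b = 48.2 mm (the shorter side).
I_min = 83.1×48.2³/12 = 7.755×10^5 mm⁴
I = 7.755×10^5 mm⁴ = 7.755×10^-7 m⁴
Effective length L_e = K·L = 0.7 × 5.80 = 4.060 m
P_cr = π²EI / L_e² = π² × 169×10⁹ × 7.755×10^-7 / 4.060² = 7.847×10^4 N

P_cr ≈ 78.5 kN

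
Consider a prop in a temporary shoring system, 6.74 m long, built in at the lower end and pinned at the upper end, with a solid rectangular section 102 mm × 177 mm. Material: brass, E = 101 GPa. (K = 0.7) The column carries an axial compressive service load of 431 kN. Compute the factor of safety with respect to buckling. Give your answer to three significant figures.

n ≈ 1.63

Buckling occurs about the weak axis: I_min = h·b³/12 with b = 102 mm (the shorter side).
I_min = 177×102³/12 = 1.565×10^7 mm⁴
I = 1.565×10^7 mm⁴ = 1.565×10^-5 m⁴
Effective length L_e = K·L = 0.7 × 6.74 = 4.718 m
P_cr = π²EI / L_e² = π² × 101×10⁹ × 1.565×10^-5 / 4.718² = 7.010×10^5 N
Factor of safety n = P_cr / P = 700.97 / 431 = 1.63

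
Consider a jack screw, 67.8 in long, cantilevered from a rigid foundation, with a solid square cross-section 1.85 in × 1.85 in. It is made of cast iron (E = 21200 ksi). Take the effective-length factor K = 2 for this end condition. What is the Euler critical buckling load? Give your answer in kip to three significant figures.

P_cr ≈ 11.1 kip

I = a⁴/12 = 1.85⁴/12 = 0.9761 in⁴
Effective length L_e = K·L = 2 × 67.8 = 135.6 in
P_cr = π²EI / L_e² = π² × 21200×10³ × 0.9761 / 135.6² = 1.111×10^4 lb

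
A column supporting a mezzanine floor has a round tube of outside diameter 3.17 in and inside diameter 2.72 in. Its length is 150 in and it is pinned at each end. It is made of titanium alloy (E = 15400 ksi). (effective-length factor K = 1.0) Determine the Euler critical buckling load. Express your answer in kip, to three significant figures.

P_cr ≈ 15.3 kip

d_o = 3.17 in, d_i = 2.72 in
I = π(d_o⁴ − d_i⁴)/64 = π(3.17⁴ − 2.720⁴)/64 = 2.270 in⁴
Effective length L_e = K·L = 1 × 150 = 150.0 in
P_cr = π²EI / L_e² = π² × 15400×10³ × 2.270 / 150.0² = 1.533×10^4 lb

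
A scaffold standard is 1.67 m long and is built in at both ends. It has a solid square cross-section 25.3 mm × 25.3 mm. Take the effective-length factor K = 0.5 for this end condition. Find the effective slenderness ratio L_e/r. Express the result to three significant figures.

λ ≈ 114

For a square r = a/√12 = 25.3/√12 = 7.303 mm
L_e = K·L = 0.5 × 1.67 m = 0.8350 m = 835.00 mm
λ = L_e / r_min = 835.00 / 7.303 = 114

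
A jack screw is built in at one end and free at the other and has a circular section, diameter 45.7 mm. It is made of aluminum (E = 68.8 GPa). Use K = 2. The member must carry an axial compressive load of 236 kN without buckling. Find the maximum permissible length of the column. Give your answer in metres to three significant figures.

I = πd⁴/64 = π×45.7⁴/64 = 2.141×10^5 mm⁴
I = 2.141×10^-7 m⁴
At the buckling limit P_cr = P = 2.360×10^5 N
From P_cr = π²EI/(K·L)²:  L = (1/K)·√(π²EI/P_cr) = (1/2)·√(π²×6.88×10^10×2.141×10^-7/2.360×10^5)
L = 0.392 m

L_max ≈ 0.392 m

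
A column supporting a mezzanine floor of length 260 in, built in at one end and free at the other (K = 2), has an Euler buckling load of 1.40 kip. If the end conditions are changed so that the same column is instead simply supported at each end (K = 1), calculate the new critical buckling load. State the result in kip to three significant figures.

P_cr ≈ 5.60 kip

P_cr ∝ 1/K², so P_cr,new = P_cr,old × (K_old/K_new)² = 1.40 × (2/1)²
= 1.40 × 4.000 = 5.60 kip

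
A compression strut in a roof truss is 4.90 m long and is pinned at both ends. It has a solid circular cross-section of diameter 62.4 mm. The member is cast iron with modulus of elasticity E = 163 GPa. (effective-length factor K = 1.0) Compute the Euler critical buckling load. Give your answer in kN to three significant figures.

I = πd⁴/64 = π×62.4⁴/64 = 7.442×10^5 mm⁴
I = 7.442×10^5 mm⁴ = 7.442×10^-7 m⁴
Effective length L_e = K·L = 1 × 4.90 = 4.900 m
P_cr = π²EI / L_e² = π² × 163×10⁹ × 7.442×10^-7 / 4.900² = 4.987×10^4 N

P_cr ≈ 49.9 kN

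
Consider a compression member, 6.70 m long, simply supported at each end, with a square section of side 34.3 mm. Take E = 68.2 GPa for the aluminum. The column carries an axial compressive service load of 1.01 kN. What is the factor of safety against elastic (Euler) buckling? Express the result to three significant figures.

I = a⁴/12 = 34.3⁴/12 = 1.153×10^5 mm⁴
I = 1.153×10^5 mm⁴ = 1.153×10^-7 m⁴
Effective length L_e = K·L = 1 × 6.70 = 6.700 m
P_cr = π²EI / L_e² = π² × 68.2×10⁹ × 1.153×10^-7 / 6.700² = 1.730×10^3 N
Factor of safety n = P_cr / P = 1.7295 / 1.01 = 1.71

n ≈ 1.71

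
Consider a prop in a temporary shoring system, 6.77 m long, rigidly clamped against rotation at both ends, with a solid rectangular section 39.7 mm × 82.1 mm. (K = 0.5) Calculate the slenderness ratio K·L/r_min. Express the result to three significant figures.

For a rectangle r_min = b/√12 = 39.7/√12 = 11.46 mm
L_e = K·L = 0.5 × 6.77 m = 3.385 m = 3385.0 mm
λ = L_e / r_min = 3385.0 / 11.46 = 295

λ ≈ 295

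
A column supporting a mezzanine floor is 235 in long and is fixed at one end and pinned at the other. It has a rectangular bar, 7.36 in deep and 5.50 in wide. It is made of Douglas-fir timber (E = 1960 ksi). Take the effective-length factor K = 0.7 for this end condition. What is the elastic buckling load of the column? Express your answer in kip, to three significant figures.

P_cr ≈ 72.9 kip

Buckling occurs about the weak axis: I_min = h·b³/12 with b = 5.50 in (the shorter side).
I_min = 7.36×5.50³/12 = 102.0 in⁴
Effective length L_e = K·L = 0.7 × 235 = 164.5 in
P_cr = π²EI / L_e² = π² × 1960×10³ × 102.0 / 164.5² = 7.295×10^4 lb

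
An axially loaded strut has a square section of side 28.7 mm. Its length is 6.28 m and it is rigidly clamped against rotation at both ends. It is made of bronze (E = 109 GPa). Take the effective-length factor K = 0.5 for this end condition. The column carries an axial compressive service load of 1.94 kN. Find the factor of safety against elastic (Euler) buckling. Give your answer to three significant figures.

I = a⁴/12 = 28.7⁴/12 = 5.654×10^4 mm⁴
I = 5.654×10^4 mm⁴ = 5.654×10^-8 m⁴
Effective length L_e = K·L = 0.5 × 6.28 = 3.140 m
P_cr = π²EI / L_e² = π² × 109×10⁹ × 5.654×10^-8 / 3.140² = 6.169×10^3 N
Factor of safety n = P_cr / P = 6.1690 / 1.94 = 3.18

n ≈ 3.18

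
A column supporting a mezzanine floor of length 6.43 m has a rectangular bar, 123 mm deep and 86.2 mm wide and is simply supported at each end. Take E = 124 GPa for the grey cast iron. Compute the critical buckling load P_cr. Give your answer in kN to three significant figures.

P_cr ≈ 194 kN

Buckling occurs about the weak axis: I_min = h·b³/12 with b = 86.2 mm (the shorter side).
I_min = 123×86.2³/12 = 6.565×10^6 mm⁴
I = 6.565×10^6 mm⁴ = 6.565×10^-6 m⁴
Effective length L_e = K·L = 1 × 6.43 = 6.430 m
P_cr = π²EI / L_e² = π² × 124×10⁹ × 6.565×10^-6 / 6.430² = 1.943×10^5 N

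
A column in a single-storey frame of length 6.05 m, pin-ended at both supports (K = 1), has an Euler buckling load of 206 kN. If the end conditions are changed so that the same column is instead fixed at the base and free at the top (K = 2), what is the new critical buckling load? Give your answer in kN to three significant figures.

P_cr ∝ 1/K², so P_cr,new = P_cr,old × (K_old/K_new)² = 206 × (1/2)²
= 206 × 0.2500 = 51.5 kN

P_cr ≈ 51.5 kN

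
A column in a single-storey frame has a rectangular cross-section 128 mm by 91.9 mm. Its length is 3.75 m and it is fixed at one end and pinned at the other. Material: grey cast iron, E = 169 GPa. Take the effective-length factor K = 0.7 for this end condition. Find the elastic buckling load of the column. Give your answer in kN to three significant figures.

P_cr ≈ 2000 kN

Buckling occurs about the weak axis: I_min = h·b³/12 with b = 91.9 mm (the shorter side).
I_min = 128×91.9³/12 = 8.279×10^6 mm⁴
I = 8.279×10^6 mm⁴ = 8.279×10^-6 m⁴
Effective length L_e = K·L = 0.7 × 3.75 = 2.625 m
P_cr = π²EI / L_e² = π² × 169×10⁹ × 8.279×10^-6 / 2.625² = 2.004×10^6 N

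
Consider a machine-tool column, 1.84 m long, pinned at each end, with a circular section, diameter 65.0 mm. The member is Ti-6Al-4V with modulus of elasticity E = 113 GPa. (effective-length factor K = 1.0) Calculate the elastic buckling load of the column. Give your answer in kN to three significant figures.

P_cr ≈ 289 kN

I = πd⁴/64 = π×65.0⁴/64 = 8.762×10^5 mm⁴
I = 8.762×10^5 mm⁴ = 8.762×10^-7 m⁴
Effective length L_e = K·L = 1 × 1.84 = 1.840 m
P_cr = π²EI / L_e² = π² × 113×10⁹ × 8.762×10^-7 / 1.840² = 2.886×10^5 N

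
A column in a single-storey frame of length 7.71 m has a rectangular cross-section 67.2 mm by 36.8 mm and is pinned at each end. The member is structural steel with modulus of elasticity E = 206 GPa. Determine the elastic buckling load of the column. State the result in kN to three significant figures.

Buckling occurs about the weak axis: I_min = h·b³/12 with b = 36.8 mm (the shorter side).
I_min = 67.2×36.8³/12 = 2.791×10^5 mm⁴
I = 2.791×10^5 mm⁴ = 2.791×10^-7 m⁴
Effective length L_e = K·L = 1 × 7.71 = 7.710 m
P_cr = π²EI / L_e² = π² × 206×10⁹ × 2.791×10^-7 / 7.710² = 9.545×10^3 N

P_cr ≈ 9.55 kN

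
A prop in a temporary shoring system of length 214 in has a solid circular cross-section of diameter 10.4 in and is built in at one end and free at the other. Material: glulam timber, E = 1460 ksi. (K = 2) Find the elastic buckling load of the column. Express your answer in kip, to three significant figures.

I = πd⁴/64 = π×10.4⁴/64 = 574.3 in⁴
Effective length L_e = K·L = 2 × 214 = 428.0 in
P_cr = π²EI / L_e² = π² × 1460×10³ × 574.3 / 428.0² = 4.517×10^4 lb

P_cr ≈ 45.2 kip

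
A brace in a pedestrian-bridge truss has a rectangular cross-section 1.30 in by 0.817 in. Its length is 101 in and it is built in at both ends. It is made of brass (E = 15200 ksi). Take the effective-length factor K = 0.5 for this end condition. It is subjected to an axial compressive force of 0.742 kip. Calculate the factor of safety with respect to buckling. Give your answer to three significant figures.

n ≈ 4.68

Buckling occurs about the weak axis: I_min = h·b³/12 with b = 0.817 in (the shorter side).
I_min = 1.30×0.817³/12 = 5.908×10^-2 in⁴
Effective length L_e = K·L = 0.5 × 101 = 50.50 in
P_cr = π²EI / L_e² = π² × 15200×10³ × 5.908×10^-2 / 50.50² = 3.475×10^3 lb
Factor of safety n = P_cr / P = 3.4753 / 0.742 = 4.68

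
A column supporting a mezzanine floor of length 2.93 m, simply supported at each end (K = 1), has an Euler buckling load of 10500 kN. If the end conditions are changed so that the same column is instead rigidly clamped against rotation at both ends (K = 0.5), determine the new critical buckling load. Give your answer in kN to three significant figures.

P_cr ≈ 42000 kN

P_cr ∝ 1/K², so P_cr,new = P_cr,old × (K_old/K_new)² = 10500 × (1/0.5)²
= 10500 × 4.000 = 42000 kN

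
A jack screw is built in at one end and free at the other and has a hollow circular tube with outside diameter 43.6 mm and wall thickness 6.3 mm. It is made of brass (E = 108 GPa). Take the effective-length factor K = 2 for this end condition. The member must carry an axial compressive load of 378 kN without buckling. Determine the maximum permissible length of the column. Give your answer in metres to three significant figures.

Inner diameter d_i = 43.6 − 2×6.3 = 31.00 mm
I = π(d_o⁴ − d_i⁴)/64 = π(43.6⁴ − 31.00⁴)/64 = 1.321×10^5 mm⁴
I = 1.321×10^-7 m⁴
At the buckling limit P_cr = P = 3.780×10^5 N
From P_cr = π²EI/(K·L)²:  L = (1/K)·√(π²EI/P_cr) = (1/2)·√(π²×1.08×10^11×1.321×10^-7/3.780×10^5)
L = 0.305 m

L_max ≈ 0.305 m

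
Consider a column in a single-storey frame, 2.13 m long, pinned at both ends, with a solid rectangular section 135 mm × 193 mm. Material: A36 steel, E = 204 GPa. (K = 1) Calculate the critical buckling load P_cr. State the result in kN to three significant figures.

Buckling occurs about the weak axis: I_min = h·b³/12 with b = 135 mm (the shorter side).
I_min = 193×135³/12 = 3.957×10^7 mm⁴
I = 3.957×10^7 mm⁴ = 3.957×10^-5 m⁴
Effective length L_e = K·L = 1 × 2.13 = 2.130 m
P_cr = π²EI / L_e² = π² × 204×10⁹ × 3.957×10^-5 / 2.130² = 1.756×10^7 N

P_cr ≈ 17600 kN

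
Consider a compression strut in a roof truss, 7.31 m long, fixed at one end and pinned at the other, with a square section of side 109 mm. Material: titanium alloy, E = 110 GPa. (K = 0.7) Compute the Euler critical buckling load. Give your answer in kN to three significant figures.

I = a⁴/12 = 109⁴/12 = 1.176×10^7 mm⁴
I = 1.176×10^7 mm⁴ = 1.176×10^-5 m⁴
Effective length L_e = K·L = 0.7 × 7.31 = 5.117 m
P_cr = π²EI / L_e² = π² × 110×10⁹ × 1.176×10^-5 / 5.117² = 4.877×10^5 N

P_cr ≈ 488 kN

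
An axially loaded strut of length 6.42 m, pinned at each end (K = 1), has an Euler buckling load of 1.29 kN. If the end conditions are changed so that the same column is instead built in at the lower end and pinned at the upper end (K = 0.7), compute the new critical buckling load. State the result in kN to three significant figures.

P_cr ∝ 1/K², so P_cr,new = P_cr,old × (K_old/K_new)² = 1.29 × (1/0.7)²
= 1.29 × 2.041 = 2.63 kN

P_cr ≈ 2.63 kN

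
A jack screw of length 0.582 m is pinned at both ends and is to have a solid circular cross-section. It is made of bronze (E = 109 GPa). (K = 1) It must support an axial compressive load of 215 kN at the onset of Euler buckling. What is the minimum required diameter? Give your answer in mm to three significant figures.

L_e = K·L = 1 × 0.582 = 0.5820 m
Required I = P_cr·L_e²/(π²E) = 2.150×10^5 × 0.5820² / (π² × 1.09×10^11) = 6.770×10^-8 m⁴
I_req = 6.770×10^4 mm⁴
Solid circle: I = πd⁴/64  ⇒  d = (64I/π)^(1/4) = (64×6.770×10^4/π)^(1/4) = 34.3 mm

d ≈ 34.3 mm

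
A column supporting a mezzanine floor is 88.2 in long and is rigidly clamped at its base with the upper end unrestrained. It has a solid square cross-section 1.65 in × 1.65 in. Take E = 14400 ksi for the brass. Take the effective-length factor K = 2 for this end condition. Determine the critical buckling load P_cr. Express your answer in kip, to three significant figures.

I = a⁴/12 = 1.65⁴/12 = 0.6177 in⁴
Effective length L_e = K·L = 2 × 88.2 = 176.4 in
P_cr = π²EI / L_e² = π² × 14400×10³ × 0.6177 / 176.4² = 2.821×10^3 lb

P_cr ≈ 2.82 kip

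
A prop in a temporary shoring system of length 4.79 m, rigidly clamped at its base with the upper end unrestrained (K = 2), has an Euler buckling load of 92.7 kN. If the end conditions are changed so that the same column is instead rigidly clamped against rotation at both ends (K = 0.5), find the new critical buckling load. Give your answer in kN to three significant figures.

P_cr ∝ 1/K², so P_cr,new = P_cr,old × (K_old/K_new)² = 92.7 × (2/0.5)²
= 92.7 × 16.00 = 1480 kN

P_cr ≈ 1480 kN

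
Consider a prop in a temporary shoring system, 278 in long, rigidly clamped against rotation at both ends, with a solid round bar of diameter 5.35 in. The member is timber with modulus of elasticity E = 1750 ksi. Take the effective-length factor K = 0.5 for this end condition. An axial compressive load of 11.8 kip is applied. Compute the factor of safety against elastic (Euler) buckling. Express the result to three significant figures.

n ≈ 3.05

I = πd⁴/64 = π×5.35⁴/64 = 40.21 in⁴
Effective length L_e = K·L = 0.5 × 278 = 139.0 in
P_cr = π²EI / L_e² = π² × 1750×10³ × 40.21 / 139.0² = 3.595×10^4 lb
Factor of safety n = P_cr / P = 35.950 / 11.8 = 3.05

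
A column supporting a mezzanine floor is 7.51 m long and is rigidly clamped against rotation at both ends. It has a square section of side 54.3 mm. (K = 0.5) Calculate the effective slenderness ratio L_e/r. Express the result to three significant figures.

For a square r = a/√12 = 54.3/√12 = 15.68 mm
L_e = K·L = 0.5 × 7.51 m = 3.755 m = 3755.0 mm
λ = L_e / r_min = 3755.0 / 15.68 = 240

λ ≈ 240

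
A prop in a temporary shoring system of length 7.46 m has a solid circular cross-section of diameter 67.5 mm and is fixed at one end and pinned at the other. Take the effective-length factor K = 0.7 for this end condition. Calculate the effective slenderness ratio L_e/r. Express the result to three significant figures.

I = πd⁴/64 = π×67.5⁴/64 = 1.019×10^6 mm⁴
A = 3.578×10^3 mm²;  r_min = √(I/A) = √(1.019×10^6/3.578×10^3) = 16.88 mm
L_e = K·L = 0.7 × 7.46 m = 5.222 m = 5222.0 mm
λ = L_e / r_min = 5222.0 / 16.88 = 309

λ ≈ 309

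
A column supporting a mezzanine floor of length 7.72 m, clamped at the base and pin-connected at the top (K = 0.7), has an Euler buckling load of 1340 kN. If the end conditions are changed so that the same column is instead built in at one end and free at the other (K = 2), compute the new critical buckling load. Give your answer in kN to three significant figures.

P_cr ∝ 1/K², so P_cr,new = P_cr,old × (K_old/K_new)² = 1340 × (0.7/2)²
= 1340 × 0.1225 = 164 kN

P_cr ≈ 164 kN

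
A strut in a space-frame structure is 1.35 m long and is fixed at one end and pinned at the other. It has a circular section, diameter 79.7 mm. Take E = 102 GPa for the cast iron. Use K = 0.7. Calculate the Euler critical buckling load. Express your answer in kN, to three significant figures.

I = πd⁴/64 = π×79.7⁴/64 = 1.981×10^6 mm⁴
I = 1.981×10^6 mm⁴ = 1.981×10^-6 m⁴
Effective length L_e = K·L = 0.7 × 1.35 = 0.9450 m
P_cr = π²EI / L_e² = π² × 102×10⁹ × 1.981×10^-6 / 0.9450² = 2.233×10^6 N

P_cr ≈ 2230 kN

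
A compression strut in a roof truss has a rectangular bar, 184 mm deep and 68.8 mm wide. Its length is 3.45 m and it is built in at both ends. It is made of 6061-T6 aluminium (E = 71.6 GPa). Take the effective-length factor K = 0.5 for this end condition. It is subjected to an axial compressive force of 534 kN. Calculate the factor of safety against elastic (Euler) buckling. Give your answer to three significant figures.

n ≈ 2.22

Buckling occurs about the weak axis: I_min = h·b³/12 with b = 68.8 mm (the shorter side).
I_min = 184×68.8³/12 = 4.993×10^6 mm⁴
I = 4.993×10^6 mm⁴ = 4.993×10^-6 m⁴
Effective length L_e = K·L = 0.5 × 3.45 = 1.725 m
P_cr = π²EI / L_e² = π² × 71.6×10⁹ × 4.993×10^-6 / 1.725² = 1.186×10^6 N
Factor of safety n = P_cr / P = 1185.9 / 534 = 2.22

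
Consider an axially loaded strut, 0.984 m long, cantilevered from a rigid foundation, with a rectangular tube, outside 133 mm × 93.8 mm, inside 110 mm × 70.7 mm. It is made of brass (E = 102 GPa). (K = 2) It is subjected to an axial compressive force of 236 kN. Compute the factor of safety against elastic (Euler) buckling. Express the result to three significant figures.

n ≈ 6.51

Weak-axis I_min = (h_o·b_o³ − h_i·b_i³)/12 with b_o = 93.8, b_i = 70.70 mm (shorter outer/inner sides).
I_min = (133×93.8³ − 110.0×70.70³)/12 = 5.908×10^6 mm⁴
I = 5.908×10^6 mm⁴ = 5.908×10^-6 m⁴
Effective length L_e = K·L = 2 × 0.984 = 1.968 m
P_cr = π²EI / L_e² = π² × 102×10⁹ × 5.908×10^-6 / 1.968² = 1.536×10^6 N
Factor of safety n = P_cr / P = 1535.5 / 236 = 6.51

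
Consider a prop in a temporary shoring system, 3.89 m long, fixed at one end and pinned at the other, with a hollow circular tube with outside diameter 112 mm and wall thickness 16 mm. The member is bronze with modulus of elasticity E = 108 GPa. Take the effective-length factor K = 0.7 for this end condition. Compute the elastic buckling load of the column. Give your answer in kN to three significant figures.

P_cr ≈ 821 kN

Inner diameter d_i = 112 − 2×16 = 80.00 mm
I = π(d_o⁴ − d_i⁴)/64 = π(112⁴ − 80.00⁴)/64 = 5.713×10^6 mm⁴
I = 5.713×10^6 mm⁴ = 5.713×10^-6 m⁴
Effective length L_e = K·L = 0.7 × 3.89 = 2.723 m
P_cr = π²EI / L_e² = π² × 108×10⁹ × 5.713×10^-6 / 2.723² = 8.213×10^5 N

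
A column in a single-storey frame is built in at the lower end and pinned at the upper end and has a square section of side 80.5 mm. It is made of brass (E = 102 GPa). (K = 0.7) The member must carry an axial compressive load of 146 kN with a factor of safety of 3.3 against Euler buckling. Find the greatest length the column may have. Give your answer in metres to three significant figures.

L_max ≈ 3.86 m

I = a⁴/12 = 80.5⁴/12 = 3.499×10^6 mm⁴
I = 3.499×10^-6 m⁴
Required critical load P_cr = n·P = 3.3 × 146 = 481.8 kN = 4.818×10^5 N
From P_cr = π²EI/(K·L)²:  L = (1/K)·√(π²EI/P_cr) = (1/0.7)·√(π²×1.02×10^11×3.499×10^-6/4.818×10^5)
L = 3.86 m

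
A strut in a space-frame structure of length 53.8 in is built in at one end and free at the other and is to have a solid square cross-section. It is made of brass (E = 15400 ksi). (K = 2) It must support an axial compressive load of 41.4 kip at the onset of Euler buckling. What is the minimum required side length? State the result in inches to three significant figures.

L_e = K·L = 2 × 53.8 = 107.6 in
Required I = P_cr·L_e²/(π²E) = 4.140×10^4 × 107.6² / (π² × 1.54×10^7) = 3.154 in⁴
Solid square: I = a⁴/12  ⇒  a = (12I)^(1/4) = (12×3.154)^(1/4) = 2.48 in

a ≈ 2.48 in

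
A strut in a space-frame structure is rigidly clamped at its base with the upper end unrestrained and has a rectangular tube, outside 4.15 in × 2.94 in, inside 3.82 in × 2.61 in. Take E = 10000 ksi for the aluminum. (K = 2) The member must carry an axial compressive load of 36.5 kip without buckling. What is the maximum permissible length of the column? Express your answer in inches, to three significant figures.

L_max ≈ 46.0 in

Weak-axis I_min = (h_o·b_o³ − h_i·b_i³)/12 with b_o = 2.94, b_i = 2.610 in (shorter outer/inner sides).
I_min = (4.15×2.94³ − 3.820×2.610³)/12 = 3.129 in⁴
At the buckling limit P_cr = P = 3.650×10^4 lb
From P_cr = π²EI/(K·L)²:  L = (1/K)·√(π²EI/P_cr) = (1/2)·√(π²×1.00×10^7×3.129/3.650×10^4)
L = 46.0 in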